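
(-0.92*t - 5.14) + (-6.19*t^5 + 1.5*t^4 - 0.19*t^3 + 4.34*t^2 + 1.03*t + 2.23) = -6.19*t^5 + 1.5*t^4 - 0.19*t^3 + 4.34*t^2 + 0.11*t - 2.91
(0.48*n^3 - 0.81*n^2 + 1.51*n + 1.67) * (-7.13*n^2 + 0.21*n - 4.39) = -3.4224*n^5 + 5.8761*n^4 - 13.0436*n^3 - 8.0341*n^2 - 6.2782*n - 7.3313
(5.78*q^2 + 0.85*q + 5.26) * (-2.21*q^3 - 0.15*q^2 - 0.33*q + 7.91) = -12.7738*q^5 - 2.7455*q^4 - 13.6595*q^3 + 44.6503*q^2 + 4.9877*q + 41.6066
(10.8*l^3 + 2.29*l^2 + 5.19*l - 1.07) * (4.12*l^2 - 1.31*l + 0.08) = 44.496*l^5 - 4.7132*l^4 + 19.2469*l^3 - 11.0241*l^2 + 1.8169*l - 0.0856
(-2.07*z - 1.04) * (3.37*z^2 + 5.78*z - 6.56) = -6.9759*z^3 - 15.4694*z^2 + 7.568*z + 6.8224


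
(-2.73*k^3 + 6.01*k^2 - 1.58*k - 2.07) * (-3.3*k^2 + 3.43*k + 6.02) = 9.009*k^5 - 29.1969*k^4 + 9.3937*k^3 + 37.5918*k^2 - 16.6117*k - 12.4614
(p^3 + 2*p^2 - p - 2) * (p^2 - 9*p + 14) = p^5 - 7*p^4 - 5*p^3 + 35*p^2 + 4*p - 28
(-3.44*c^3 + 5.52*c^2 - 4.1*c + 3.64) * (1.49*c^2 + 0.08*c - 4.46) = -5.1256*c^5 + 7.9496*c^4 + 9.675*c^3 - 19.5236*c^2 + 18.5772*c - 16.2344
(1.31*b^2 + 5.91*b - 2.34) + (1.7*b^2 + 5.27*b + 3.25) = 3.01*b^2 + 11.18*b + 0.91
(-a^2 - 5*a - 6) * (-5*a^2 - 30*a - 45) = 5*a^4 + 55*a^3 + 225*a^2 + 405*a + 270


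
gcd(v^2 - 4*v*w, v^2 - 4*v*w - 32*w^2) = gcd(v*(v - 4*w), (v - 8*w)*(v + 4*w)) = 1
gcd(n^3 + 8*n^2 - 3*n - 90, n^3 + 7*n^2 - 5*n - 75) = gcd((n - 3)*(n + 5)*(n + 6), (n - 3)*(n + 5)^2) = n^2 + 2*n - 15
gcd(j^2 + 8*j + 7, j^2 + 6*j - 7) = j + 7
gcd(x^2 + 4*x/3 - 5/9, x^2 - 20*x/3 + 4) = 1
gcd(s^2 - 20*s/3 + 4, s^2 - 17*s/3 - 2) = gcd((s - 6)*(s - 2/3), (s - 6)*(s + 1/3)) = s - 6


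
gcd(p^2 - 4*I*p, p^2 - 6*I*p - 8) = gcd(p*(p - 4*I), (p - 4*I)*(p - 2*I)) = p - 4*I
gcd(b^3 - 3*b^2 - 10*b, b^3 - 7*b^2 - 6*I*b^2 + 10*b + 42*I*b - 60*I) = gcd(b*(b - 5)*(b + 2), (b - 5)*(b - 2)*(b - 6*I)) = b - 5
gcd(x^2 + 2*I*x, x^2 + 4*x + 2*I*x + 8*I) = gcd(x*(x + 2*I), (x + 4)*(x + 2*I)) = x + 2*I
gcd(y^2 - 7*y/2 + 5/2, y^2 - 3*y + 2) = y - 1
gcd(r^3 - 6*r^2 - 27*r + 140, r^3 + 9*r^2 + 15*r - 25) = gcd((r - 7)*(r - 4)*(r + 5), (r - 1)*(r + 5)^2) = r + 5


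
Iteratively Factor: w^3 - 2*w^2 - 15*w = (w)*(w^2 - 2*w - 15) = w*(w - 5)*(w + 3)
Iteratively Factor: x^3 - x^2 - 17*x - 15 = (x - 5)*(x^2 + 4*x + 3) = (x - 5)*(x + 3)*(x + 1)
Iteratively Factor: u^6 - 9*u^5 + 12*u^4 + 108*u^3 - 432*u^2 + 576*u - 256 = (u - 1)*(u^5 - 8*u^4 + 4*u^3 + 112*u^2 - 320*u + 256) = (u - 4)*(u - 1)*(u^4 - 4*u^3 - 12*u^2 + 64*u - 64) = (u - 4)*(u - 2)*(u - 1)*(u^3 - 2*u^2 - 16*u + 32) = (u - 4)*(u - 2)*(u - 1)*(u + 4)*(u^2 - 6*u + 8) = (u - 4)*(u - 2)^2*(u - 1)*(u + 4)*(u - 4)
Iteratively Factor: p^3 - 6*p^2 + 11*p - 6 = (p - 2)*(p^2 - 4*p + 3) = (p - 2)*(p - 1)*(p - 3)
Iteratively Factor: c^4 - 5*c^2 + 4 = (c - 2)*(c^3 + 2*c^2 - c - 2) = (c - 2)*(c + 2)*(c^2 - 1) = (c - 2)*(c - 1)*(c + 2)*(c + 1)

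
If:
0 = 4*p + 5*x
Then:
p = -5*x/4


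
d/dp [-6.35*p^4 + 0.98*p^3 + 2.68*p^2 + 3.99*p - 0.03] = -25.4*p^3 + 2.94*p^2 + 5.36*p + 3.99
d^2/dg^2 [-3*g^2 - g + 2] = -6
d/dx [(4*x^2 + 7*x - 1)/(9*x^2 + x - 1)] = (-59*x^2 + 10*x - 6)/(81*x^4 + 18*x^3 - 17*x^2 - 2*x + 1)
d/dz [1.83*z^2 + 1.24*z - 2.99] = 3.66*z + 1.24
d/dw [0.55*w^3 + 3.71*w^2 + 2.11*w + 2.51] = 1.65*w^2 + 7.42*w + 2.11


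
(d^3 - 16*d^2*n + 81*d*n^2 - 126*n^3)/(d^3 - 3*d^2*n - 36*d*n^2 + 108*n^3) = (d - 7*n)/(d + 6*n)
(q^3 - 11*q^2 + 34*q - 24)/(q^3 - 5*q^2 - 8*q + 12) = (q - 4)/(q + 2)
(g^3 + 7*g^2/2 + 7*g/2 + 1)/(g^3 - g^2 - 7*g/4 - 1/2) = 2*(g^2 + 3*g + 2)/(2*g^2 - 3*g - 2)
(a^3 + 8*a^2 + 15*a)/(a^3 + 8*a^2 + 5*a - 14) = a*(a^2 + 8*a + 15)/(a^3 + 8*a^2 + 5*a - 14)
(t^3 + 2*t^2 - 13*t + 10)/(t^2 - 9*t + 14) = (t^2 + 4*t - 5)/(t - 7)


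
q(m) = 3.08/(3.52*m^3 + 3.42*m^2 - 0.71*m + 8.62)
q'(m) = 3.08*(-10.56*m^2 - 6.84*m + 0.71)/(3.52*m^3 + 3.42*m^2 - 0.71*m + 8.62)^2 = (-32.5248*m^2 - 21.0672*m + 2.1868)/(3.52*m^3 + 3.42*m^2 - 0.71*m + 8.62)^2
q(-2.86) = -0.07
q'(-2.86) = -0.11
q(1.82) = 0.08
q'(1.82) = -0.09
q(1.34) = 0.14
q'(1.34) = -0.17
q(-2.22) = -0.27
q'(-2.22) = -0.85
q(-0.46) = 0.33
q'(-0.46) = 0.06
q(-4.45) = -0.01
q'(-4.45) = -0.01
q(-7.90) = -0.00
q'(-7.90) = -0.00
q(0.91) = 0.23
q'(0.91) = -0.24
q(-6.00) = -0.00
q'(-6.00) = -0.00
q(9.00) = 0.00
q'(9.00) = -0.00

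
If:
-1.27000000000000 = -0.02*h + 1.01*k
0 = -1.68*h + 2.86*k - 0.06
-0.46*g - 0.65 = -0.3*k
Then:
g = -2.26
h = -2.25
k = -1.30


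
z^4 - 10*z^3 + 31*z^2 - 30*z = z*(z - 5)*(z - 3)*(z - 2)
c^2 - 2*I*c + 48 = (c - 8*I)*(c + 6*I)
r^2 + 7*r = r*(r + 7)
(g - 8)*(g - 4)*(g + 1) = g^3 - 11*g^2 + 20*g + 32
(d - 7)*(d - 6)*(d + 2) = d^3 - 11*d^2 + 16*d + 84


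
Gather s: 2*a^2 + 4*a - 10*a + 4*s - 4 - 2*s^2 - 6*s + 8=2*a^2 - 6*a - 2*s^2 - 2*s + 4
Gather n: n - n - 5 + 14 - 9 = 0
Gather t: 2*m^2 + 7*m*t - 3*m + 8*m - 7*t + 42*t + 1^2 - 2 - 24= 2*m^2 + 5*m + t*(7*m + 35) - 25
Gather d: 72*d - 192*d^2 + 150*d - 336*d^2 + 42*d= -528*d^2 + 264*d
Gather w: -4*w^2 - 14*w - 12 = -4*w^2 - 14*w - 12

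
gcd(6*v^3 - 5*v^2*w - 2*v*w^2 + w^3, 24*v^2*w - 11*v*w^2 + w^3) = 3*v - w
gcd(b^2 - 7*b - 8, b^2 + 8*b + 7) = b + 1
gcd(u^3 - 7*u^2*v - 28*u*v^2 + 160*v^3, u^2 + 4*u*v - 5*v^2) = u + 5*v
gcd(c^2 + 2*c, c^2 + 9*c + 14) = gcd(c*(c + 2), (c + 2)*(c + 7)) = c + 2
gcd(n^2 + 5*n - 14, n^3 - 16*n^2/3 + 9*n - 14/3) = n - 2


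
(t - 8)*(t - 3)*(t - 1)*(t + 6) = t^4 - 6*t^3 - 37*t^2 + 186*t - 144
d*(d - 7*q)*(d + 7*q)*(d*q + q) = d^4*q + d^3*q - 49*d^2*q^3 - 49*d*q^3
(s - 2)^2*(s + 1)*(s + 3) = s^4 - 9*s^2 + 4*s + 12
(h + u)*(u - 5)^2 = h*u^2 - 10*h*u + 25*h + u^3 - 10*u^2 + 25*u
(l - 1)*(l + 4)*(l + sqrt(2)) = l^3 + sqrt(2)*l^2 + 3*l^2 - 4*l + 3*sqrt(2)*l - 4*sqrt(2)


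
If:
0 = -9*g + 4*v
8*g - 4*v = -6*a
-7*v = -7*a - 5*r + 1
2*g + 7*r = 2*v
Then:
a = -14/1075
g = -84/1075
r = -6/215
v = -189/1075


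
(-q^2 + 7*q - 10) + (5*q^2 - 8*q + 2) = 4*q^2 - q - 8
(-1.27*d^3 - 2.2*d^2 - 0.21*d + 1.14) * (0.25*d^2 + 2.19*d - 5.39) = -0.3175*d^5 - 3.3313*d^4 + 1.9748*d^3 + 11.6831*d^2 + 3.6285*d - 6.1446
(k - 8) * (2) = 2*k - 16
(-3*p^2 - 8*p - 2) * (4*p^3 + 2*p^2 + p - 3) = -12*p^5 - 38*p^4 - 27*p^3 - 3*p^2 + 22*p + 6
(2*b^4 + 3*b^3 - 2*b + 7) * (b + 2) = 2*b^5 + 7*b^4 + 6*b^3 - 2*b^2 + 3*b + 14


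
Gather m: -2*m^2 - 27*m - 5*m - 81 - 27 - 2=-2*m^2 - 32*m - 110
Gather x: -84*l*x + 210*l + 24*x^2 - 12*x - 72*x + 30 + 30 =210*l + 24*x^2 + x*(-84*l - 84) + 60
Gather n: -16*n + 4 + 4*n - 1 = 3 - 12*n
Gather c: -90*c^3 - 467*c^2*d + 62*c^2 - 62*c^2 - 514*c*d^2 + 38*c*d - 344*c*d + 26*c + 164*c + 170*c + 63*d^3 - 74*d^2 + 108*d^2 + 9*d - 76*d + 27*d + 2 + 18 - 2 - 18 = -90*c^3 - 467*c^2*d + c*(-514*d^2 - 306*d + 360) + 63*d^3 + 34*d^2 - 40*d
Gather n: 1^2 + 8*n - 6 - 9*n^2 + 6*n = -9*n^2 + 14*n - 5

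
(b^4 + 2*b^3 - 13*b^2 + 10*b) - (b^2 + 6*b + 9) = b^4 + 2*b^3 - 14*b^2 + 4*b - 9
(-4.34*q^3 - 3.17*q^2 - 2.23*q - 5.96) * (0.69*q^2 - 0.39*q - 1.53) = -2.9946*q^5 - 0.494699999999999*q^4 + 6.3378*q^3 + 1.6074*q^2 + 5.7363*q + 9.1188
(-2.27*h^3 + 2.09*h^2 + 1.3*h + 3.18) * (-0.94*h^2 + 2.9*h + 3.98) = 2.1338*h^5 - 8.5476*h^4 - 4.1956*h^3 + 9.099*h^2 + 14.396*h + 12.6564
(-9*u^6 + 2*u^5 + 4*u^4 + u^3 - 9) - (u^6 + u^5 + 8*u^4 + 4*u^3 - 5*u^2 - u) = -10*u^6 + u^5 - 4*u^4 - 3*u^3 + 5*u^2 + u - 9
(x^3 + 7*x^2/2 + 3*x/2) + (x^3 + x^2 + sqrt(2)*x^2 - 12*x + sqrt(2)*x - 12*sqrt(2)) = 2*x^3 + sqrt(2)*x^2 + 9*x^2/2 - 21*x/2 + sqrt(2)*x - 12*sqrt(2)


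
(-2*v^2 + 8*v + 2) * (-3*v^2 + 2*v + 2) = 6*v^4 - 28*v^3 + 6*v^2 + 20*v + 4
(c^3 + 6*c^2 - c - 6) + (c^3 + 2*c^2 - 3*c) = 2*c^3 + 8*c^2 - 4*c - 6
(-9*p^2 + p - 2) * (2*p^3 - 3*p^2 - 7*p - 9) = -18*p^5 + 29*p^4 + 56*p^3 + 80*p^2 + 5*p + 18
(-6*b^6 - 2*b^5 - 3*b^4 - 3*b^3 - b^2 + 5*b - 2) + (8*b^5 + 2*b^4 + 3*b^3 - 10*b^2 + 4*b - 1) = -6*b^6 + 6*b^5 - b^4 - 11*b^2 + 9*b - 3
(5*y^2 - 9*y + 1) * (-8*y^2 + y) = -40*y^4 + 77*y^3 - 17*y^2 + y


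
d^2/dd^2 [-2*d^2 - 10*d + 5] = -4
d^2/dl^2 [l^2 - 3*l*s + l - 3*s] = 2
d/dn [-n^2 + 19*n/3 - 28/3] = 19/3 - 2*n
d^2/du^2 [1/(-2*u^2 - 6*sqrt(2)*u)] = (u*(u + 3*sqrt(2)) - (2*u + 3*sqrt(2))^2)/(u^3*(u + 3*sqrt(2))^3)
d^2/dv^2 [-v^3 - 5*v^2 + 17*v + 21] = -6*v - 10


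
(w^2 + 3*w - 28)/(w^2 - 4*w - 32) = (-w^2 - 3*w + 28)/(-w^2 + 4*w + 32)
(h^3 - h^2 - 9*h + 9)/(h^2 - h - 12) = (h^2 - 4*h + 3)/(h - 4)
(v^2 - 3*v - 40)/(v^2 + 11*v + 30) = (v - 8)/(v + 6)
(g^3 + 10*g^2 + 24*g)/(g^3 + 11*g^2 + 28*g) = (g + 6)/(g + 7)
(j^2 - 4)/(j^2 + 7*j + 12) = (j^2 - 4)/(j^2 + 7*j + 12)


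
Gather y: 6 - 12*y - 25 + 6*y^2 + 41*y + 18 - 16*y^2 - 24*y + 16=-10*y^2 + 5*y + 15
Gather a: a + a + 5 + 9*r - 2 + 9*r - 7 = 2*a + 18*r - 4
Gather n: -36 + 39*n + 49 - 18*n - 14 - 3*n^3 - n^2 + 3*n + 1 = -3*n^3 - n^2 + 24*n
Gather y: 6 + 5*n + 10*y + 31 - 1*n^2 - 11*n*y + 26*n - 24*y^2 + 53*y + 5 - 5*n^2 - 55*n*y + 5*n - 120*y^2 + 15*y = -6*n^2 + 36*n - 144*y^2 + y*(78 - 66*n) + 42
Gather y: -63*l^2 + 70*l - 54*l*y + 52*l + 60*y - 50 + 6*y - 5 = -63*l^2 + 122*l + y*(66 - 54*l) - 55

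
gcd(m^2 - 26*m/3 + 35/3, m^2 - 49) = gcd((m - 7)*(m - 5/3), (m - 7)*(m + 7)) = m - 7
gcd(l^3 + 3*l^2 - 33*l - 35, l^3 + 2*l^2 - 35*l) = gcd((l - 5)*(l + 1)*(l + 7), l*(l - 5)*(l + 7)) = l^2 + 2*l - 35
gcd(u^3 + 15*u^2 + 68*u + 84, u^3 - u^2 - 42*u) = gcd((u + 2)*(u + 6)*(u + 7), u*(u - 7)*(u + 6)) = u + 6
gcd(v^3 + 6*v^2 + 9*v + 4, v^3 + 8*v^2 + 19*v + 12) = v^2 + 5*v + 4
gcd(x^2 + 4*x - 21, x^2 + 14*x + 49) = x + 7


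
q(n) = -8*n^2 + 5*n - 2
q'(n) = 5 - 16*n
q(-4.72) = -203.83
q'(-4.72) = 80.52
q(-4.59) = -193.49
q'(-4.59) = 78.44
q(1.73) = -17.29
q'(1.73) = -22.68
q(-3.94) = -145.89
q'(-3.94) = 68.04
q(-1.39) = -24.41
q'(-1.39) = 27.24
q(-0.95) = -13.97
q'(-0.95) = 20.20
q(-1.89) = -40.03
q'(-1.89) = 35.24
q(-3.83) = -138.50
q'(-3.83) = 66.28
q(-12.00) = -1214.00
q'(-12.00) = 197.00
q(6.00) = -260.00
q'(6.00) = -91.00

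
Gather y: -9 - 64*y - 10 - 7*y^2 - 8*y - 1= -7*y^2 - 72*y - 20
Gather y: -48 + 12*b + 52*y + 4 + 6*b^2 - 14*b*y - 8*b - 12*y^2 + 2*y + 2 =6*b^2 + 4*b - 12*y^2 + y*(54 - 14*b) - 42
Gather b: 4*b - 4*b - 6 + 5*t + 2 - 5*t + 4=0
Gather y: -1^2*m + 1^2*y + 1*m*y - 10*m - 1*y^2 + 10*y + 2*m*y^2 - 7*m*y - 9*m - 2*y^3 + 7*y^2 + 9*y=-20*m - 2*y^3 + y^2*(2*m + 6) + y*(20 - 6*m)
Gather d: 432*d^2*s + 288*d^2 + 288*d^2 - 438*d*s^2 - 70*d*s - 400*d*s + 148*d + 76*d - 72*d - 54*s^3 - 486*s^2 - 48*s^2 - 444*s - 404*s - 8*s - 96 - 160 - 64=d^2*(432*s + 576) + d*(-438*s^2 - 470*s + 152) - 54*s^3 - 534*s^2 - 856*s - 320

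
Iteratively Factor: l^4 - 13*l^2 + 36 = (l + 3)*(l^3 - 3*l^2 - 4*l + 12) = (l - 3)*(l + 3)*(l^2 - 4) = (l - 3)*(l + 2)*(l + 3)*(l - 2)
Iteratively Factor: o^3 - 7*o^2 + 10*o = (o)*(o^2 - 7*o + 10) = o*(o - 2)*(o - 5)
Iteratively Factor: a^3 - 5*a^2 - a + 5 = (a - 5)*(a^2 - 1) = (a - 5)*(a + 1)*(a - 1)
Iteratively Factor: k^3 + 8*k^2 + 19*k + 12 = (k + 3)*(k^2 + 5*k + 4) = (k + 1)*(k + 3)*(k + 4)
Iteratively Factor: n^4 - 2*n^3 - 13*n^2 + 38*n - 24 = (n + 4)*(n^3 - 6*n^2 + 11*n - 6) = (n - 3)*(n + 4)*(n^2 - 3*n + 2) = (n - 3)*(n - 1)*(n + 4)*(n - 2)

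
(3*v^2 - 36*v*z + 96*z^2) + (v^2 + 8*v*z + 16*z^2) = 4*v^2 - 28*v*z + 112*z^2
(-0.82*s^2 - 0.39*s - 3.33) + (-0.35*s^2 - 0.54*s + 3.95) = -1.17*s^2 - 0.93*s + 0.62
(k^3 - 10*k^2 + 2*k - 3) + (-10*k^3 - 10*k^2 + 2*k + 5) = -9*k^3 - 20*k^2 + 4*k + 2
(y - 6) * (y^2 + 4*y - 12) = y^3 - 2*y^2 - 36*y + 72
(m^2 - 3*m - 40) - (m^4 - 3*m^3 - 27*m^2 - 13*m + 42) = -m^4 + 3*m^3 + 28*m^2 + 10*m - 82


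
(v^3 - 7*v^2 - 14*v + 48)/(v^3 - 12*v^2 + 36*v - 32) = (v + 3)/(v - 2)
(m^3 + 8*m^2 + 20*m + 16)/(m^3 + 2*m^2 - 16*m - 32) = (m + 2)/(m - 4)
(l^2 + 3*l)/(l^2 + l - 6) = l/(l - 2)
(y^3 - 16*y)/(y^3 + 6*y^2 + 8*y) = (y - 4)/(y + 2)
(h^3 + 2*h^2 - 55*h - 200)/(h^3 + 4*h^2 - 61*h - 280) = (h + 5)/(h + 7)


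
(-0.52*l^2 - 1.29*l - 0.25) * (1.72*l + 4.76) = -0.8944*l^3 - 4.694*l^2 - 6.5704*l - 1.19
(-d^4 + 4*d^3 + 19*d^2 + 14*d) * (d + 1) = -d^5 + 3*d^4 + 23*d^3 + 33*d^2 + 14*d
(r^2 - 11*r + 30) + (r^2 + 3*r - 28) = 2*r^2 - 8*r + 2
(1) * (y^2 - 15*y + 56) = y^2 - 15*y + 56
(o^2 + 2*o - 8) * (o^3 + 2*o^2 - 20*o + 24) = o^5 + 4*o^4 - 24*o^3 - 32*o^2 + 208*o - 192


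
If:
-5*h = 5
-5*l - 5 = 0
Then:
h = -1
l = -1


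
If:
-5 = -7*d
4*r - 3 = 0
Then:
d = 5/7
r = 3/4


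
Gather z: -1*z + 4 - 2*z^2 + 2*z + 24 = -2*z^2 + z + 28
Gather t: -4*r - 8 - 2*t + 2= -4*r - 2*t - 6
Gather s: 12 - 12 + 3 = 3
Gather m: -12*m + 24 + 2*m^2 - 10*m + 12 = 2*m^2 - 22*m + 36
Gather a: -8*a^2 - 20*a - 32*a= -8*a^2 - 52*a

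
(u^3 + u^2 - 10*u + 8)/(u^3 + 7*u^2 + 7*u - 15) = (u^2 + 2*u - 8)/(u^2 + 8*u + 15)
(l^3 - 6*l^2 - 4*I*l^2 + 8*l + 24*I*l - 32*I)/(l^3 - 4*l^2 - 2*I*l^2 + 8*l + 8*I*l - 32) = (l - 2)/(l + 2*I)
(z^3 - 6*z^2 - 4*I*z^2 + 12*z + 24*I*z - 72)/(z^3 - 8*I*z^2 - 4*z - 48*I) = (z - 6)/(z - 4*I)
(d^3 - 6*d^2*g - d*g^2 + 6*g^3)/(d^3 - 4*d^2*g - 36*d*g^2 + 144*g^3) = (d^2 - g^2)/(d^2 + 2*d*g - 24*g^2)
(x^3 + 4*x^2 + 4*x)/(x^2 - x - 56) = x*(x^2 + 4*x + 4)/(x^2 - x - 56)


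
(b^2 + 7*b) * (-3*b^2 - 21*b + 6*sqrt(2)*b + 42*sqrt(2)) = -3*b^4 - 42*b^3 + 6*sqrt(2)*b^3 - 147*b^2 + 84*sqrt(2)*b^2 + 294*sqrt(2)*b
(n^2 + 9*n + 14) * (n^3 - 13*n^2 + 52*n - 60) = n^5 - 4*n^4 - 51*n^3 + 226*n^2 + 188*n - 840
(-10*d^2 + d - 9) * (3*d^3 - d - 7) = -30*d^5 + 3*d^4 - 17*d^3 + 69*d^2 + 2*d + 63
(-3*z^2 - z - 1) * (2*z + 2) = -6*z^3 - 8*z^2 - 4*z - 2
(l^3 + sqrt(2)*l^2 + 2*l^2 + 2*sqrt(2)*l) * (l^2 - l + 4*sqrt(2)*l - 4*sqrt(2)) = l^5 + l^4 + 5*sqrt(2)*l^4 + 6*l^3 + 5*sqrt(2)*l^3 - 10*sqrt(2)*l^2 + 8*l^2 - 16*l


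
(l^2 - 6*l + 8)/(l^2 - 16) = (l - 2)/(l + 4)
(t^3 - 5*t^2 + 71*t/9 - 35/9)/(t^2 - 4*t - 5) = (-9*t^3 + 45*t^2 - 71*t + 35)/(9*(-t^2 + 4*t + 5))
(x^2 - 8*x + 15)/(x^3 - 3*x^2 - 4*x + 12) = (x - 5)/(x^2 - 4)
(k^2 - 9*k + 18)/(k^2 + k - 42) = (k - 3)/(k + 7)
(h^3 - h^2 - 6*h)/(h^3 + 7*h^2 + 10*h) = (h - 3)/(h + 5)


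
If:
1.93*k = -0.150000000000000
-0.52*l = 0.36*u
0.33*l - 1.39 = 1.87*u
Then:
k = -0.08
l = 0.46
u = -0.66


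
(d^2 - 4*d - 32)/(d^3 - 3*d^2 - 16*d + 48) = (d - 8)/(d^2 - 7*d + 12)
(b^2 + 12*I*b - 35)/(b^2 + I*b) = (b^2 + 12*I*b - 35)/(b*(b + I))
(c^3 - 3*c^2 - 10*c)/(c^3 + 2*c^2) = (c - 5)/c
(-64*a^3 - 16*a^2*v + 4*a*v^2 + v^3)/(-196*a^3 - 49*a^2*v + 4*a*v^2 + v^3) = (-16*a^2 + v^2)/(-49*a^2 + v^2)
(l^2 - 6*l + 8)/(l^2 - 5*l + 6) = (l - 4)/(l - 3)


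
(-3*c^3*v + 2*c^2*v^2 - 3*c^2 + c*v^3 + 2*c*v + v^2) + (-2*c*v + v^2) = -3*c^3*v + 2*c^2*v^2 - 3*c^2 + c*v^3 + 2*v^2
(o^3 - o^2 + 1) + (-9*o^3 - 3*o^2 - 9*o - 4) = -8*o^3 - 4*o^2 - 9*o - 3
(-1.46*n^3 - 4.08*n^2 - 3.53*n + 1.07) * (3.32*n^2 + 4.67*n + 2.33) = -4.8472*n^5 - 20.3638*n^4 - 34.175*n^3 - 22.4391*n^2 - 3.228*n + 2.4931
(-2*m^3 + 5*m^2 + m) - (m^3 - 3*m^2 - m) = -3*m^3 + 8*m^2 + 2*m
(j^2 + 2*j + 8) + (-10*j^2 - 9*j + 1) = -9*j^2 - 7*j + 9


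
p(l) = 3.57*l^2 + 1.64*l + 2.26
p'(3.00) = 23.06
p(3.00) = 39.31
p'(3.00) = 23.06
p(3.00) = 39.31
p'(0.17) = 2.85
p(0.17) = 2.64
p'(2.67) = 20.70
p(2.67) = 32.09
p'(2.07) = 16.42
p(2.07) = 20.95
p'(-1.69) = -10.43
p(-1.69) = 9.68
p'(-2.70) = -17.64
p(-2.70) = 23.86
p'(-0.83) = -4.29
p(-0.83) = 3.36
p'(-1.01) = -5.57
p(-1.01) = 4.25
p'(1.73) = 13.99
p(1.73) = 15.78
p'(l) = 7.14*l + 1.64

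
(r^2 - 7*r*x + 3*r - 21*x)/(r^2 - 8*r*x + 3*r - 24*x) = (-r + 7*x)/(-r + 8*x)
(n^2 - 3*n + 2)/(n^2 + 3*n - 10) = (n - 1)/(n + 5)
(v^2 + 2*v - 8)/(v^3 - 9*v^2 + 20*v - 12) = (v + 4)/(v^2 - 7*v + 6)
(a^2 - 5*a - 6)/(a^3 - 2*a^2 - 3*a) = (a - 6)/(a*(a - 3))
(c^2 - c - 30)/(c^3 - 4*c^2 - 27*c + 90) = 1/(c - 3)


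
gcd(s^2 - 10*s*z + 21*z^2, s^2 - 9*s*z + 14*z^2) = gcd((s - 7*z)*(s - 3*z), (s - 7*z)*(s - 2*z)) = -s + 7*z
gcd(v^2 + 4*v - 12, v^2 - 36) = v + 6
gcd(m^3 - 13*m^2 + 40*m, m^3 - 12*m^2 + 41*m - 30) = m - 5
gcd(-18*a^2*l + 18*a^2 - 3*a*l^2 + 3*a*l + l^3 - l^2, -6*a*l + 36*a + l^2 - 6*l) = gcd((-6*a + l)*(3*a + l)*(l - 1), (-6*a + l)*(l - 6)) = 6*a - l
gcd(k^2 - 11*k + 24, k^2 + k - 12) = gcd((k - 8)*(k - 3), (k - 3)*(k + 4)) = k - 3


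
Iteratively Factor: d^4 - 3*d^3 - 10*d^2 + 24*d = (d - 2)*(d^3 - d^2 - 12*d) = (d - 2)*(d + 3)*(d^2 - 4*d) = (d - 4)*(d - 2)*(d + 3)*(d)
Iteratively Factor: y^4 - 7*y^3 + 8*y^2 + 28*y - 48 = (y - 3)*(y^3 - 4*y^2 - 4*y + 16) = (y - 4)*(y - 3)*(y^2 - 4) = (y - 4)*(y - 3)*(y - 2)*(y + 2)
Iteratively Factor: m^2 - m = (m)*(m - 1)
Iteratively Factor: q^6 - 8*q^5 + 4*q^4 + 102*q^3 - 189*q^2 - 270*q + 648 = (q + 2)*(q^5 - 10*q^4 + 24*q^3 + 54*q^2 - 297*q + 324) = (q - 4)*(q + 2)*(q^4 - 6*q^3 + 54*q - 81) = (q - 4)*(q - 3)*(q + 2)*(q^3 - 3*q^2 - 9*q + 27) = (q - 4)*(q - 3)*(q + 2)*(q + 3)*(q^2 - 6*q + 9) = (q - 4)*(q - 3)^2*(q + 2)*(q + 3)*(q - 3)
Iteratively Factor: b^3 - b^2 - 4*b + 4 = (b + 2)*(b^2 - 3*b + 2) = (b - 2)*(b + 2)*(b - 1)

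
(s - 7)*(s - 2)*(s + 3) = s^3 - 6*s^2 - 13*s + 42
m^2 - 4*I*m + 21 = (m - 7*I)*(m + 3*I)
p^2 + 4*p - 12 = (p - 2)*(p + 6)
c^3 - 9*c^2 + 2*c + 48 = (c - 8)*(c - 3)*(c + 2)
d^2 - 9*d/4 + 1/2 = (d - 2)*(d - 1/4)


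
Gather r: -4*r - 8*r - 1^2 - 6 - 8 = -12*r - 15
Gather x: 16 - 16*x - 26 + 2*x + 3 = -14*x - 7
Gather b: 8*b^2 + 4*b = 8*b^2 + 4*b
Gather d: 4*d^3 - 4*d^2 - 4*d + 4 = 4*d^3 - 4*d^2 - 4*d + 4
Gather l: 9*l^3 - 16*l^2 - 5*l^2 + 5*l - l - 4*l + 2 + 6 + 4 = 9*l^3 - 21*l^2 + 12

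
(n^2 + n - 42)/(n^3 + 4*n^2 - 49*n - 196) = (n - 6)/(n^2 - 3*n - 28)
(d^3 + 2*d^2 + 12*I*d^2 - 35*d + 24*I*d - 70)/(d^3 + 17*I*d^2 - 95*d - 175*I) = (d + 2)/(d + 5*I)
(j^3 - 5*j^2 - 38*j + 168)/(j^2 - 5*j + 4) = (j^2 - j - 42)/(j - 1)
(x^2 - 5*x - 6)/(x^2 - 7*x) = (x^2 - 5*x - 6)/(x*(x - 7))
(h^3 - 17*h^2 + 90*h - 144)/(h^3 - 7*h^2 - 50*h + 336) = (h - 3)/(h + 7)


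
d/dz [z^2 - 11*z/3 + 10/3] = 2*z - 11/3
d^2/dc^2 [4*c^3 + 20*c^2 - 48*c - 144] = 24*c + 40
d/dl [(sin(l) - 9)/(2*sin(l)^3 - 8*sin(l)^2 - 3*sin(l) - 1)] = (-147*sin(l) + sin(3*l) - 31*cos(2*l) + 3)*cos(l)/(-2*sin(l)^3 + 8*sin(l)^2 + 3*sin(l) + 1)^2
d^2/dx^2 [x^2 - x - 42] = 2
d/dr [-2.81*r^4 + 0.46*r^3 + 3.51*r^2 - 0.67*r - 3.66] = -11.24*r^3 + 1.38*r^2 + 7.02*r - 0.67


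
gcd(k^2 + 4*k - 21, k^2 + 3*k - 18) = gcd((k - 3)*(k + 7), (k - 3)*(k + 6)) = k - 3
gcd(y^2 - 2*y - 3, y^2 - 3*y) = y - 3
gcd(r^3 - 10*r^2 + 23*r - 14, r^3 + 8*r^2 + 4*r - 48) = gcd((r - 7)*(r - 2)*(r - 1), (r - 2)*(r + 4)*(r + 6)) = r - 2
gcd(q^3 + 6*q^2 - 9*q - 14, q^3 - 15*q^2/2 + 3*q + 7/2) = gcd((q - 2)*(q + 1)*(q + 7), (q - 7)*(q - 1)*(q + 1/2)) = 1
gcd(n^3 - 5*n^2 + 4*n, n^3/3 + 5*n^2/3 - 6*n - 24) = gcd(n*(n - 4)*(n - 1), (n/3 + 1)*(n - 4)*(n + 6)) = n - 4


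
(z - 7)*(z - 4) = z^2 - 11*z + 28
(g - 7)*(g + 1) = g^2 - 6*g - 7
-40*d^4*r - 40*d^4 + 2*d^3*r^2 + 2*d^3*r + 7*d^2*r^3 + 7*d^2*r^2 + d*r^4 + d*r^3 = (-2*d + r)*(4*d + r)*(5*d + r)*(d*r + d)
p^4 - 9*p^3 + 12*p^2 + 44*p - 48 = (p - 6)*(p - 4)*(p - 1)*(p + 2)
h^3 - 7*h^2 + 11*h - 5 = (h - 5)*(h - 1)^2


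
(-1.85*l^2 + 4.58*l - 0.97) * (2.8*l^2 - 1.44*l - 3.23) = -5.18*l^4 + 15.488*l^3 - 3.3357*l^2 - 13.3966*l + 3.1331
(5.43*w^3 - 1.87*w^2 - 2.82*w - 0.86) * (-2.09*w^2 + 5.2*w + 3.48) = -11.3487*w^5 + 32.1443*w^4 + 15.0662*w^3 - 19.3742*w^2 - 14.2856*w - 2.9928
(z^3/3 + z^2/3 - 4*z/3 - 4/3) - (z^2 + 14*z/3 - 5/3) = z^3/3 - 2*z^2/3 - 6*z + 1/3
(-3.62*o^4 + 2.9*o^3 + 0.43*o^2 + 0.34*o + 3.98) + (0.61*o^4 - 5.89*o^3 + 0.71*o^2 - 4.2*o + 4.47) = -3.01*o^4 - 2.99*o^3 + 1.14*o^2 - 3.86*o + 8.45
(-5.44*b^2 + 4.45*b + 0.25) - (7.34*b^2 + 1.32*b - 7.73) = -12.78*b^2 + 3.13*b + 7.98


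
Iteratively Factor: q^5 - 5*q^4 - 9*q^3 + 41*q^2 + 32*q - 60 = (q - 1)*(q^4 - 4*q^3 - 13*q^2 + 28*q + 60) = (q - 3)*(q - 1)*(q^3 - q^2 - 16*q - 20) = (q - 3)*(q - 1)*(q + 2)*(q^2 - 3*q - 10) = (q - 3)*(q - 1)*(q + 2)^2*(q - 5)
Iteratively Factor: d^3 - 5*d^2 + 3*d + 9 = (d - 3)*(d^2 - 2*d - 3) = (d - 3)*(d + 1)*(d - 3)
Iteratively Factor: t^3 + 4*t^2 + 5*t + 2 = (t + 1)*(t^2 + 3*t + 2) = (t + 1)*(t + 2)*(t + 1)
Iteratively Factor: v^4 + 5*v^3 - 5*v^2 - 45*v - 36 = (v + 3)*(v^3 + 2*v^2 - 11*v - 12) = (v + 3)*(v + 4)*(v^2 - 2*v - 3) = (v - 3)*(v + 3)*(v + 4)*(v + 1)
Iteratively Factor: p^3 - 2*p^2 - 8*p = (p + 2)*(p^2 - 4*p) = p*(p + 2)*(p - 4)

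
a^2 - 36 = (a - 6)*(a + 6)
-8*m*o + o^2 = o*(-8*m + o)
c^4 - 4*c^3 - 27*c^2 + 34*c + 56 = (c - 7)*(c - 2)*(c + 1)*(c + 4)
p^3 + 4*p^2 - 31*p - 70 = (p - 5)*(p + 2)*(p + 7)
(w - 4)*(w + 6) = w^2 + 2*w - 24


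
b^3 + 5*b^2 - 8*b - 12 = (b - 2)*(b + 1)*(b + 6)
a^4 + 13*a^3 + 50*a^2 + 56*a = a*(a + 2)*(a + 4)*(a + 7)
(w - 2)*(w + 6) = w^2 + 4*w - 12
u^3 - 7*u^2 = u^2*(u - 7)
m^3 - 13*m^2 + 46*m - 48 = (m - 8)*(m - 3)*(m - 2)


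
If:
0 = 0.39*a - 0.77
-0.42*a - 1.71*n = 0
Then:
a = 1.97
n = -0.48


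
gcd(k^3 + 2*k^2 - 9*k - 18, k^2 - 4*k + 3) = k - 3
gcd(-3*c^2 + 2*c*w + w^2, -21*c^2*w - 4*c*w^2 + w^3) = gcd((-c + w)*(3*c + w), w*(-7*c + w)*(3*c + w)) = 3*c + w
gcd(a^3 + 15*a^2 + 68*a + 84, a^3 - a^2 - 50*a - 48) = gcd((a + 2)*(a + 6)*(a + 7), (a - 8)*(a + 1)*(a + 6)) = a + 6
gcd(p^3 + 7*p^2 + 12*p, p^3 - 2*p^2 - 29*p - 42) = p + 3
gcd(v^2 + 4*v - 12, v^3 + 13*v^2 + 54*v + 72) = v + 6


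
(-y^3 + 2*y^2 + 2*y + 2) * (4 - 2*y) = 2*y^4 - 8*y^3 + 4*y^2 + 4*y + 8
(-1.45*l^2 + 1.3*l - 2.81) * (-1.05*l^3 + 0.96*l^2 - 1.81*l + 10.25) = 1.5225*l^5 - 2.757*l^4 + 6.823*l^3 - 19.9131*l^2 + 18.4111*l - 28.8025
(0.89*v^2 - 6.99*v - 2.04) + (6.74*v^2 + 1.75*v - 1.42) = 7.63*v^2 - 5.24*v - 3.46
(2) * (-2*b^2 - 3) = -4*b^2 - 6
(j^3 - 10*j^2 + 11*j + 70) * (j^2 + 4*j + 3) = j^5 - 6*j^4 - 26*j^3 + 84*j^2 + 313*j + 210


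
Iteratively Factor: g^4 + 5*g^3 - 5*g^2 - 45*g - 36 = (g - 3)*(g^3 + 8*g^2 + 19*g + 12) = (g - 3)*(g + 3)*(g^2 + 5*g + 4) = (g - 3)*(g + 1)*(g + 3)*(g + 4)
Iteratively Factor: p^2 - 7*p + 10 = (p - 5)*(p - 2)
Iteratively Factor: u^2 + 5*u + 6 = (u + 2)*(u + 3)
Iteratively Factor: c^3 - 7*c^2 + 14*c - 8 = (c - 2)*(c^2 - 5*c + 4) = (c - 2)*(c - 1)*(c - 4)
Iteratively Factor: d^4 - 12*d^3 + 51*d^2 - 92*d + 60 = (d - 5)*(d^3 - 7*d^2 + 16*d - 12) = (d - 5)*(d - 3)*(d^2 - 4*d + 4) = (d - 5)*(d - 3)*(d - 2)*(d - 2)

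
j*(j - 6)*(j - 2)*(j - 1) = j^4 - 9*j^3 + 20*j^2 - 12*j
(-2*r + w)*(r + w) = -2*r^2 - r*w + w^2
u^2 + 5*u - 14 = (u - 2)*(u + 7)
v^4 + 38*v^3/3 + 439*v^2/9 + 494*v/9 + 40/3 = (v + 1/3)*(v + 4/3)*(v + 5)*(v + 6)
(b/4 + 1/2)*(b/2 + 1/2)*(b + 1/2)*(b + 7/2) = b^4/8 + 7*b^3/8 + 63*b^2/32 + 53*b/32 + 7/16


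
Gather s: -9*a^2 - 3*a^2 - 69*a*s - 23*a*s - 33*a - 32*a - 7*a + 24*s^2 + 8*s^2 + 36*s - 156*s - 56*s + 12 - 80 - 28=-12*a^2 - 72*a + 32*s^2 + s*(-92*a - 176) - 96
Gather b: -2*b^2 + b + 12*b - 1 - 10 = -2*b^2 + 13*b - 11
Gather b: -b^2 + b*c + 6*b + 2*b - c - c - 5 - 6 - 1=-b^2 + b*(c + 8) - 2*c - 12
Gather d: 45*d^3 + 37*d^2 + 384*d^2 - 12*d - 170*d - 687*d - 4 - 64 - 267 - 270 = 45*d^3 + 421*d^2 - 869*d - 605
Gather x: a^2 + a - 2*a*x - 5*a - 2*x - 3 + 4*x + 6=a^2 - 4*a + x*(2 - 2*a) + 3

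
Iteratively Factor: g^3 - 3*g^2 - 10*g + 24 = (g + 3)*(g^2 - 6*g + 8) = (g - 2)*(g + 3)*(g - 4)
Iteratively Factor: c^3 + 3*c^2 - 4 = (c - 1)*(c^2 + 4*c + 4) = (c - 1)*(c + 2)*(c + 2)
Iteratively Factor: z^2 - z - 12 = (z - 4)*(z + 3)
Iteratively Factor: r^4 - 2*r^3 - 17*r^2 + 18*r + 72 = (r - 4)*(r^3 + 2*r^2 - 9*r - 18) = (r - 4)*(r - 3)*(r^2 + 5*r + 6) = (r - 4)*(r - 3)*(r + 3)*(r + 2)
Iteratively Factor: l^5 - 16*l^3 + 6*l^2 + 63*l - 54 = (l - 1)*(l^4 + l^3 - 15*l^2 - 9*l + 54) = (l - 1)*(l + 3)*(l^3 - 2*l^2 - 9*l + 18) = (l - 1)*(l + 3)^2*(l^2 - 5*l + 6) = (l - 2)*(l - 1)*(l + 3)^2*(l - 3)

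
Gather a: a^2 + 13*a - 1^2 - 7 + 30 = a^2 + 13*a + 22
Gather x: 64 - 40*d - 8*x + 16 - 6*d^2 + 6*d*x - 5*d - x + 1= -6*d^2 - 45*d + x*(6*d - 9) + 81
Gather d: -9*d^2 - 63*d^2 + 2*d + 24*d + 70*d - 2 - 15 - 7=-72*d^2 + 96*d - 24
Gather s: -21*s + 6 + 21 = 27 - 21*s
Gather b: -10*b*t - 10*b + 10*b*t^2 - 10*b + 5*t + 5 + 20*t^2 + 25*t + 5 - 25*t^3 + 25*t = b*(10*t^2 - 10*t - 20) - 25*t^3 + 20*t^2 + 55*t + 10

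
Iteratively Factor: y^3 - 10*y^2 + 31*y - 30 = (y - 2)*(y^2 - 8*y + 15) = (y - 5)*(y - 2)*(y - 3)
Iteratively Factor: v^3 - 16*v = (v + 4)*(v^2 - 4*v) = v*(v + 4)*(v - 4)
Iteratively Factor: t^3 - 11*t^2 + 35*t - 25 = (t - 5)*(t^2 - 6*t + 5) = (t - 5)*(t - 1)*(t - 5)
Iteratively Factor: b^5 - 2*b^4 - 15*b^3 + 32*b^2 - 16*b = (b - 1)*(b^4 - b^3 - 16*b^2 + 16*b) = (b - 4)*(b - 1)*(b^3 + 3*b^2 - 4*b) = b*(b - 4)*(b - 1)*(b^2 + 3*b - 4) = b*(b - 4)*(b - 1)^2*(b + 4)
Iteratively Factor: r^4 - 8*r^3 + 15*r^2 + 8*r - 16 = (r + 1)*(r^3 - 9*r^2 + 24*r - 16) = (r - 4)*(r + 1)*(r^2 - 5*r + 4) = (r - 4)*(r - 1)*(r + 1)*(r - 4)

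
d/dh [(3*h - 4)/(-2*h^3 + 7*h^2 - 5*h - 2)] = (12*h^3 - 45*h^2 + 56*h - 26)/(4*h^6 - 28*h^5 + 69*h^4 - 62*h^3 - 3*h^2 + 20*h + 4)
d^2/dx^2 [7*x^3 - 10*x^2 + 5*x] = 42*x - 20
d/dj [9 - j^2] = -2*j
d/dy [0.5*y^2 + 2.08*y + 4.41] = 1.0*y + 2.08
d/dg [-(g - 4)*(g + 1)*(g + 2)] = -3*g^2 + 2*g + 10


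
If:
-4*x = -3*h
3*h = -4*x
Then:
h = 0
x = 0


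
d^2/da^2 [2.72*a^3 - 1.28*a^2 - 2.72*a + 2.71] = 16.32*a - 2.56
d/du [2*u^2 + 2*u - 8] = 4*u + 2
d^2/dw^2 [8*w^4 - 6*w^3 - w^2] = 96*w^2 - 36*w - 2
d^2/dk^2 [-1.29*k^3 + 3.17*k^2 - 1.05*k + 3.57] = 6.34 - 7.74*k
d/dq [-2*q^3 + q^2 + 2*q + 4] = -6*q^2 + 2*q + 2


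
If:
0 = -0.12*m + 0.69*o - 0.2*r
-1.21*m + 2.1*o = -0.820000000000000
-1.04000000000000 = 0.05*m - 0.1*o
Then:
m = 141.62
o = 81.21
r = 195.21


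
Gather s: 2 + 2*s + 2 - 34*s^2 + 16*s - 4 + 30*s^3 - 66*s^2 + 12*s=30*s^3 - 100*s^2 + 30*s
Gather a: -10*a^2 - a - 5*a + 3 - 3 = -10*a^2 - 6*a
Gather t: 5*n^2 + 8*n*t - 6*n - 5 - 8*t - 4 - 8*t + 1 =5*n^2 - 6*n + t*(8*n - 16) - 8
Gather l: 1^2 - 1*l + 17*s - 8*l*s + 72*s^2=l*(-8*s - 1) + 72*s^2 + 17*s + 1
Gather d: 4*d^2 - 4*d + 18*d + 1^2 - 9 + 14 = 4*d^2 + 14*d + 6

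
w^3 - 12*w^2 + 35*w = w*(w - 7)*(w - 5)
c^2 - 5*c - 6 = (c - 6)*(c + 1)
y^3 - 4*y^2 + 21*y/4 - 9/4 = (y - 3/2)^2*(y - 1)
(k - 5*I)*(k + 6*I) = k^2 + I*k + 30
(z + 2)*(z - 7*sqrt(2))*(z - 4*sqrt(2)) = z^3 - 11*sqrt(2)*z^2 + 2*z^2 - 22*sqrt(2)*z + 56*z + 112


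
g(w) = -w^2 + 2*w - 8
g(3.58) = -13.66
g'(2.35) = -2.70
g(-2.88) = -22.05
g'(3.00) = -4.00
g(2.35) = -8.82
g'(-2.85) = 7.70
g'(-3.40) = 8.80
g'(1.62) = -1.24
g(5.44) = -26.71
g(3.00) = -11.00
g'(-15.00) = 32.00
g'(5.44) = -8.88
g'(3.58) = -5.16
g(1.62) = -7.38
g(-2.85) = -21.82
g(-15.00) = -263.00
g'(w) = 2 - 2*w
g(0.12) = -7.77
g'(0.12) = 1.76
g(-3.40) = -26.36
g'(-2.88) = 7.76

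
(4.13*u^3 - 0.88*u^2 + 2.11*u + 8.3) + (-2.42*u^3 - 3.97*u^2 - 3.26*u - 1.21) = 1.71*u^3 - 4.85*u^2 - 1.15*u + 7.09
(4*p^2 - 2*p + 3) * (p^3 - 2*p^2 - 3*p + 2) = 4*p^5 - 10*p^4 - 5*p^3 + 8*p^2 - 13*p + 6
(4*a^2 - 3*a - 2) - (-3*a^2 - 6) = 7*a^2 - 3*a + 4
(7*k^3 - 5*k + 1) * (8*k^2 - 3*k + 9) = 56*k^5 - 21*k^4 + 23*k^3 + 23*k^2 - 48*k + 9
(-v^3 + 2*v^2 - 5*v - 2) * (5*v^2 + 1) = -5*v^5 + 10*v^4 - 26*v^3 - 8*v^2 - 5*v - 2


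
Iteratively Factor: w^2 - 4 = (w - 2)*(w + 2)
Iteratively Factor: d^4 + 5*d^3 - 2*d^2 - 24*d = (d + 3)*(d^3 + 2*d^2 - 8*d) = (d + 3)*(d + 4)*(d^2 - 2*d) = d*(d + 3)*(d + 4)*(d - 2)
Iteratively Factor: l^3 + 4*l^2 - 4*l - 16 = (l - 2)*(l^2 + 6*l + 8) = (l - 2)*(l + 4)*(l + 2)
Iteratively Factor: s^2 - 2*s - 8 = (s - 4)*(s + 2)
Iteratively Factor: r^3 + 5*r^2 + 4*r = (r + 1)*(r^2 + 4*r) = (r + 1)*(r + 4)*(r)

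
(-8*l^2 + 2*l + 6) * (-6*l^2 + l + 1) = 48*l^4 - 20*l^3 - 42*l^2 + 8*l + 6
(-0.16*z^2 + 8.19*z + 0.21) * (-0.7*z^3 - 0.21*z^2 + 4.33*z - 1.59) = 0.112*z^5 - 5.6994*z^4 - 2.5597*z^3 + 35.673*z^2 - 12.1128*z - 0.3339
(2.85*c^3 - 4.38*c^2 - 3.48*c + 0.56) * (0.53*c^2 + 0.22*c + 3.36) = 1.5105*c^5 - 1.6944*c^4 + 6.768*c^3 - 15.1856*c^2 - 11.5696*c + 1.8816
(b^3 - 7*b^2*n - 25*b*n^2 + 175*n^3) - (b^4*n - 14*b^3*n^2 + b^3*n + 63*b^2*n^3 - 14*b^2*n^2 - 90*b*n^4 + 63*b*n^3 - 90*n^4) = -b^4*n + 14*b^3*n^2 - b^3*n + b^3 - 63*b^2*n^3 + 14*b^2*n^2 - 7*b^2*n + 90*b*n^4 - 63*b*n^3 - 25*b*n^2 + 90*n^4 + 175*n^3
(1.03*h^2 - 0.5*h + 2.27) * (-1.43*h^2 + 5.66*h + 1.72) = -1.4729*h^4 + 6.5448*h^3 - 4.3045*h^2 + 11.9882*h + 3.9044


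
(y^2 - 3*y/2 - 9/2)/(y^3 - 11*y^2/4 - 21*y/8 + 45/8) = 4/(4*y - 5)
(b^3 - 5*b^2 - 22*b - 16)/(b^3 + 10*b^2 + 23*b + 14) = (b - 8)/(b + 7)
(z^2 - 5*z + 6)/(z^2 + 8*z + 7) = (z^2 - 5*z + 6)/(z^2 + 8*z + 7)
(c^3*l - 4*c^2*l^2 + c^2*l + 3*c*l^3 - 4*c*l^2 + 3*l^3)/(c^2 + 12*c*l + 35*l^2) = l*(c^3 - 4*c^2*l + c^2 + 3*c*l^2 - 4*c*l + 3*l^2)/(c^2 + 12*c*l + 35*l^2)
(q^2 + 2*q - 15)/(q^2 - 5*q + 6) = (q + 5)/(q - 2)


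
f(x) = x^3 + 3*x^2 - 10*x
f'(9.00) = 287.00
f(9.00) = 882.00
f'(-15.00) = 575.00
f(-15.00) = -2550.00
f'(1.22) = 1.79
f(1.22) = -5.92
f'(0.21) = -8.61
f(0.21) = -1.96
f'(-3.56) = 6.66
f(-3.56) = 28.50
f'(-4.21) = 17.91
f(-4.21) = 20.65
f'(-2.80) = -3.28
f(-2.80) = 29.57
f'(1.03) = -0.64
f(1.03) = -6.02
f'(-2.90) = -2.17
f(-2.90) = 29.84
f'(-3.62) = 7.59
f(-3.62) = 28.08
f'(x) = 3*x^2 + 6*x - 10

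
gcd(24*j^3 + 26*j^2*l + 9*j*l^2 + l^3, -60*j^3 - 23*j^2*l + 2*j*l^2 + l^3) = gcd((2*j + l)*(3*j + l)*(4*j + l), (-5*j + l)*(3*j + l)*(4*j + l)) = 12*j^2 + 7*j*l + l^2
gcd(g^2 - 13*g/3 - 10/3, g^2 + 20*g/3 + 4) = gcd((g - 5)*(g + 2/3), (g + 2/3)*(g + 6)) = g + 2/3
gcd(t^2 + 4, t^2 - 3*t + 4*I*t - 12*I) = 1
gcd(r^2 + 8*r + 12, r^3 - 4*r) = r + 2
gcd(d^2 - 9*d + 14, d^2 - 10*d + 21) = d - 7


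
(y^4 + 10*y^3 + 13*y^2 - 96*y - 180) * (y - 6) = y^5 + 4*y^4 - 47*y^3 - 174*y^2 + 396*y + 1080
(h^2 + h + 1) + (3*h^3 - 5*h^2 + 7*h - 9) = 3*h^3 - 4*h^2 + 8*h - 8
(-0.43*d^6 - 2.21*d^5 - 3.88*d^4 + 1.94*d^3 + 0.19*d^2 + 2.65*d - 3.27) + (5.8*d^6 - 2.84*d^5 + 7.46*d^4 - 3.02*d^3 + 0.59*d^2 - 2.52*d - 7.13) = 5.37*d^6 - 5.05*d^5 + 3.58*d^4 - 1.08*d^3 + 0.78*d^2 + 0.13*d - 10.4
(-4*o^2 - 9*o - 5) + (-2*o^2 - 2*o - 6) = -6*o^2 - 11*o - 11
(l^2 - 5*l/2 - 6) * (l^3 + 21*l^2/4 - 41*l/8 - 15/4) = l^5 + 11*l^4/4 - 97*l^3/4 - 359*l^2/16 + 321*l/8 + 45/2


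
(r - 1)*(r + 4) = r^2 + 3*r - 4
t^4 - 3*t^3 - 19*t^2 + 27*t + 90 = (t - 5)*(t - 3)*(t + 2)*(t + 3)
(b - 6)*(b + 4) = b^2 - 2*b - 24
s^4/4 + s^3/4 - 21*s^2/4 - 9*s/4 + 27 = (s/4 + 1)*(s - 3)^2*(s + 3)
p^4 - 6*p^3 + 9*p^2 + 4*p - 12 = (p - 3)*(p - 2)^2*(p + 1)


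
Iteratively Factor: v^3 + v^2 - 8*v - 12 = (v + 2)*(v^2 - v - 6) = (v + 2)^2*(v - 3)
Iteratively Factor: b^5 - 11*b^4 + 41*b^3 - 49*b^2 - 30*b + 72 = (b - 3)*(b^4 - 8*b^3 + 17*b^2 + 2*b - 24) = (b - 4)*(b - 3)*(b^3 - 4*b^2 + b + 6) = (b - 4)*(b - 3)*(b - 2)*(b^2 - 2*b - 3) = (b - 4)*(b - 3)^2*(b - 2)*(b + 1)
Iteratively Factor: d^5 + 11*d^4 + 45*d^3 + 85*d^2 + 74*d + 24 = (d + 3)*(d^4 + 8*d^3 + 21*d^2 + 22*d + 8) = (d + 2)*(d + 3)*(d^3 + 6*d^2 + 9*d + 4) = (d + 2)*(d + 3)*(d + 4)*(d^2 + 2*d + 1) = (d + 1)*(d + 2)*(d + 3)*(d + 4)*(d + 1)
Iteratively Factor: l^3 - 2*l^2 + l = (l)*(l^2 - 2*l + 1) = l*(l - 1)*(l - 1)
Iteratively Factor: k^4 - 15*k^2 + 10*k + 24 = (k + 4)*(k^3 - 4*k^2 + k + 6) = (k - 2)*(k + 4)*(k^2 - 2*k - 3) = (k - 3)*(k - 2)*(k + 4)*(k + 1)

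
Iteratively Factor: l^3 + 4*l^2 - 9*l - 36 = (l + 4)*(l^2 - 9) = (l - 3)*(l + 4)*(l + 3)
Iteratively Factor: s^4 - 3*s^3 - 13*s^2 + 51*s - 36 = (s - 1)*(s^3 - 2*s^2 - 15*s + 36) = (s - 1)*(s + 4)*(s^2 - 6*s + 9) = (s - 3)*(s - 1)*(s + 4)*(s - 3)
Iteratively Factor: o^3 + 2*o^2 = (o)*(o^2 + 2*o) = o^2*(o + 2)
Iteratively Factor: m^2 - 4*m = (m)*(m - 4)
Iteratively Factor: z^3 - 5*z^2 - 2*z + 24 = (z - 3)*(z^2 - 2*z - 8) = (z - 4)*(z - 3)*(z + 2)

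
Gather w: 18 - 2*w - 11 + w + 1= 8 - w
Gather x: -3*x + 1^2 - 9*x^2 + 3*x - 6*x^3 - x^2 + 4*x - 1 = -6*x^3 - 10*x^2 + 4*x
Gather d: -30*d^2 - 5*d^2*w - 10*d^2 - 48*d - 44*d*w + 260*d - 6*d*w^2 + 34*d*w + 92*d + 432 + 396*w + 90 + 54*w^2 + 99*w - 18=d^2*(-5*w - 40) + d*(-6*w^2 - 10*w + 304) + 54*w^2 + 495*w + 504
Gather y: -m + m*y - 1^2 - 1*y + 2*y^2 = -m + 2*y^2 + y*(m - 1) - 1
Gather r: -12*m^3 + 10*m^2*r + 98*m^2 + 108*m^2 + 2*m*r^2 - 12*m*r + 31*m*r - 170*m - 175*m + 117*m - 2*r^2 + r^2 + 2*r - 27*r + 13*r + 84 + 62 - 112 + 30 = -12*m^3 + 206*m^2 - 228*m + r^2*(2*m - 1) + r*(10*m^2 + 19*m - 12) + 64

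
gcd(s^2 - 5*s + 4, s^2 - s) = s - 1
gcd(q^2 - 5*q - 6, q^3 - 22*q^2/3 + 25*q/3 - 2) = q - 6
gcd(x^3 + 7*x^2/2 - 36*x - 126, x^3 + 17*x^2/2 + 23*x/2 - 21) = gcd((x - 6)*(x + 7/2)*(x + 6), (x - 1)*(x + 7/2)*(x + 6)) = x^2 + 19*x/2 + 21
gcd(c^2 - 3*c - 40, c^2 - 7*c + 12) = 1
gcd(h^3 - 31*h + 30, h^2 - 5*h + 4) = h - 1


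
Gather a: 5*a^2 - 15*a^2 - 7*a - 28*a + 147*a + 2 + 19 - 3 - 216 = -10*a^2 + 112*a - 198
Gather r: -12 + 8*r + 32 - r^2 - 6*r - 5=-r^2 + 2*r + 15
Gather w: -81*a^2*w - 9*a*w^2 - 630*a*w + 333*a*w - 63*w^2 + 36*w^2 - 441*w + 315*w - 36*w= w^2*(-9*a - 27) + w*(-81*a^2 - 297*a - 162)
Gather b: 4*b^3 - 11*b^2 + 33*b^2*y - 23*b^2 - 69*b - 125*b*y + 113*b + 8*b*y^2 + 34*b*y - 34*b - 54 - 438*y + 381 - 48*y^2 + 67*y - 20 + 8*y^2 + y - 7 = 4*b^3 + b^2*(33*y - 34) + b*(8*y^2 - 91*y + 10) - 40*y^2 - 370*y + 300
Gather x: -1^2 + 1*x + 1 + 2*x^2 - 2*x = 2*x^2 - x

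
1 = 1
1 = 1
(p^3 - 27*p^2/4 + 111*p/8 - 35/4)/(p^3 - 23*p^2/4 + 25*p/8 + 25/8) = (2*p^2 - 11*p + 14)/(2*p^2 - 9*p - 5)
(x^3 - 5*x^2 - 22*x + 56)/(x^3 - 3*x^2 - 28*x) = (x - 2)/x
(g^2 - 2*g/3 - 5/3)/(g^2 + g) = (g - 5/3)/g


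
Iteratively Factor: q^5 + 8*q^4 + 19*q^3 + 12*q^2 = (q + 3)*(q^4 + 5*q^3 + 4*q^2) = q*(q + 3)*(q^3 + 5*q^2 + 4*q) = q^2*(q + 3)*(q^2 + 5*q + 4) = q^2*(q + 1)*(q + 3)*(q + 4)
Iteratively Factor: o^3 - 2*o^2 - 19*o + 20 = (o - 5)*(o^2 + 3*o - 4) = (o - 5)*(o - 1)*(o + 4)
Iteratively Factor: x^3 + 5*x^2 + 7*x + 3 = (x + 1)*(x^2 + 4*x + 3) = (x + 1)*(x + 3)*(x + 1)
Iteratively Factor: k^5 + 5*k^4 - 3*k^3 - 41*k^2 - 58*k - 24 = (k + 1)*(k^4 + 4*k^3 - 7*k^2 - 34*k - 24) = (k + 1)*(k + 2)*(k^3 + 2*k^2 - 11*k - 12) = (k - 3)*(k + 1)*(k + 2)*(k^2 + 5*k + 4) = (k - 3)*(k + 1)^2*(k + 2)*(k + 4)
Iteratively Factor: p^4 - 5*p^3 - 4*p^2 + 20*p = (p)*(p^3 - 5*p^2 - 4*p + 20) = p*(p + 2)*(p^2 - 7*p + 10) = p*(p - 5)*(p + 2)*(p - 2)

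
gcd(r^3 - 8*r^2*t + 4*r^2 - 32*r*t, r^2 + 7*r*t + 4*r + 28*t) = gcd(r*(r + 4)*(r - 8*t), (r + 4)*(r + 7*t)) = r + 4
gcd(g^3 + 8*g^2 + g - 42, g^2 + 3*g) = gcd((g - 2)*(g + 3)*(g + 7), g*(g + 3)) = g + 3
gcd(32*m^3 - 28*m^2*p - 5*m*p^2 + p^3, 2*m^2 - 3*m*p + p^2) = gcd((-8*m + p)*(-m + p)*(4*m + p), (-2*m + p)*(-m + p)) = -m + p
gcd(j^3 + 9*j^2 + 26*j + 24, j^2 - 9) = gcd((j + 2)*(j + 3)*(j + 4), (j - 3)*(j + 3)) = j + 3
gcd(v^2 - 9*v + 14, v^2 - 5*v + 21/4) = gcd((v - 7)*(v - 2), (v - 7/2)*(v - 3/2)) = 1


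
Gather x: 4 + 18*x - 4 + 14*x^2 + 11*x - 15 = 14*x^2 + 29*x - 15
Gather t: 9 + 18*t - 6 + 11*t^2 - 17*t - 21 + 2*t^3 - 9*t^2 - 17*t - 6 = 2*t^3 + 2*t^2 - 16*t - 24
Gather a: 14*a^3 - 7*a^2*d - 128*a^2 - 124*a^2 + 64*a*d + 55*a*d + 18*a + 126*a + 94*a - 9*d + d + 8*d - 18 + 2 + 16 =14*a^3 + a^2*(-7*d - 252) + a*(119*d + 238)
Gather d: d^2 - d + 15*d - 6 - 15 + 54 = d^2 + 14*d + 33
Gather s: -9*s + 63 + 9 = 72 - 9*s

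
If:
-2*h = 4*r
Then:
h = -2*r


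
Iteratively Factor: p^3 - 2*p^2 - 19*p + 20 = (p - 1)*(p^2 - p - 20) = (p - 1)*(p + 4)*(p - 5)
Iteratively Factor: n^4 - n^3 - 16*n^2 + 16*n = (n + 4)*(n^3 - 5*n^2 + 4*n) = (n - 4)*(n + 4)*(n^2 - n) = n*(n - 4)*(n + 4)*(n - 1)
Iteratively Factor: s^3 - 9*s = (s + 3)*(s^2 - 3*s) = (s - 3)*(s + 3)*(s)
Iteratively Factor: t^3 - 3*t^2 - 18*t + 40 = (t - 5)*(t^2 + 2*t - 8) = (t - 5)*(t + 4)*(t - 2)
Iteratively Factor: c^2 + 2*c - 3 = (c + 3)*(c - 1)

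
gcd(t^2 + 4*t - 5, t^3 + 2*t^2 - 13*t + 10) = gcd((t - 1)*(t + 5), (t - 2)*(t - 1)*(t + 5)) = t^2 + 4*t - 5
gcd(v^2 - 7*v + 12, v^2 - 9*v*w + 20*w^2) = 1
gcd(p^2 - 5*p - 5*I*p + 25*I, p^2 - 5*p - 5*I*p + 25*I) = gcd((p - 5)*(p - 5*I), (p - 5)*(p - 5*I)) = p^2 + p*(-5 - 5*I) + 25*I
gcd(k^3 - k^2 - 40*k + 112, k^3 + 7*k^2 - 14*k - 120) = k - 4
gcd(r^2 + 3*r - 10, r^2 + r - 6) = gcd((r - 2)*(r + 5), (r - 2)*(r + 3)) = r - 2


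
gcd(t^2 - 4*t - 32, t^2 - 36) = 1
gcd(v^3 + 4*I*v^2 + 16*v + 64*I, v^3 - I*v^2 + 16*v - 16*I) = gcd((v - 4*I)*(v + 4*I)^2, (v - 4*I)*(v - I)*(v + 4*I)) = v^2 + 16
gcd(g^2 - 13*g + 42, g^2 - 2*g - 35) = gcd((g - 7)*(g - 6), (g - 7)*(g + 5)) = g - 7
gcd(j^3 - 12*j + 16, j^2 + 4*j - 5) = 1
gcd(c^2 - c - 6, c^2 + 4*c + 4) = c + 2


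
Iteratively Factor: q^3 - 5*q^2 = (q)*(q^2 - 5*q) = q*(q - 5)*(q)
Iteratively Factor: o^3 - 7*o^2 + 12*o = (o - 4)*(o^2 - 3*o) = (o - 4)*(o - 3)*(o)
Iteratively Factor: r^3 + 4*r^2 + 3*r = (r)*(r^2 + 4*r + 3) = r*(r + 3)*(r + 1)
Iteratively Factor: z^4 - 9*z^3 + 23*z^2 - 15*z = (z - 3)*(z^3 - 6*z^2 + 5*z) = (z - 5)*(z - 3)*(z^2 - z) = (z - 5)*(z - 3)*(z - 1)*(z)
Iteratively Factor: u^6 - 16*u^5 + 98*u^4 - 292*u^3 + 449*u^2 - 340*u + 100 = (u - 5)*(u^5 - 11*u^4 + 43*u^3 - 77*u^2 + 64*u - 20) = (u - 5)*(u - 2)*(u^4 - 9*u^3 + 25*u^2 - 27*u + 10) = (u - 5)*(u - 2)^2*(u^3 - 7*u^2 + 11*u - 5) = (u - 5)^2*(u - 2)^2*(u^2 - 2*u + 1) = (u - 5)^2*(u - 2)^2*(u - 1)*(u - 1)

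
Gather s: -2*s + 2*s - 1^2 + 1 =0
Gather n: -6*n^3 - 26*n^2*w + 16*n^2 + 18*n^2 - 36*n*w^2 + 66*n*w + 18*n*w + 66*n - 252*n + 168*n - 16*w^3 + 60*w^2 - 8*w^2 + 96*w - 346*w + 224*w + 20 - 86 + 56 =-6*n^3 + n^2*(34 - 26*w) + n*(-36*w^2 + 84*w - 18) - 16*w^3 + 52*w^2 - 26*w - 10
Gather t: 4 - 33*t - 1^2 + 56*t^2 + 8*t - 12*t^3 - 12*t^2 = -12*t^3 + 44*t^2 - 25*t + 3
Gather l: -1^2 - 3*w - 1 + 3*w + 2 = 0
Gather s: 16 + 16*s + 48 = 16*s + 64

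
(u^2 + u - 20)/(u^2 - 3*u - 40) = (u - 4)/(u - 8)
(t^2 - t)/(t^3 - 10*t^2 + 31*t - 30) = t*(t - 1)/(t^3 - 10*t^2 + 31*t - 30)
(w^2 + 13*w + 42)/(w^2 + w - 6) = (w^2 + 13*w + 42)/(w^2 + w - 6)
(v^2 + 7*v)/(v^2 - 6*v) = (v + 7)/(v - 6)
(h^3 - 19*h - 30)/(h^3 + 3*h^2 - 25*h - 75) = (h + 2)/(h + 5)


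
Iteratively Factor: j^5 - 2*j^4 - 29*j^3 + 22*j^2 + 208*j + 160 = (j + 1)*(j^4 - 3*j^3 - 26*j^2 + 48*j + 160) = (j - 5)*(j + 1)*(j^3 + 2*j^2 - 16*j - 32) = (j - 5)*(j + 1)*(j + 2)*(j^2 - 16) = (j - 5)*(j + 1)*(j + 2)*(j + 4)*(j - 4)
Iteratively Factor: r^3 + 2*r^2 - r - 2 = (r + 1)*(r^2 + r - 2) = (r - 1)*(r + 1)*(r + 2)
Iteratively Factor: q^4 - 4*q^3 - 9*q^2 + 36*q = (q)*(q^3 - 4*q^2 - 9*q + 36) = q*(q - 4)*(q^2 - 9) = q*(q - 4)*(q - 3)*(q + 3)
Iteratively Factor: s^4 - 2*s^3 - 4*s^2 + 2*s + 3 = (s + 1)*(s^3 - 3*s^2 - s + 3) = (s - 1)*(s + 1)*(s^2 - 2*s - 3) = (s - 3)*(s - 1)*(s + 1)*(s + 1)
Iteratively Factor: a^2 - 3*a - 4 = (a - 4)*(a + 1)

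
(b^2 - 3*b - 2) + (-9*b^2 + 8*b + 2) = -8*b^2 + 5*b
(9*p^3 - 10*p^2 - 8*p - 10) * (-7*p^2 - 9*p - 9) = -63*p^5 - 11*p^4 + 65*p^3 + 232*p^2 + 162*p + 90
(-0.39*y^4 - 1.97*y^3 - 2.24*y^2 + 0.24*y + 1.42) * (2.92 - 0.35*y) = 0.1365*y^5 - 0.4493*y^4 - 4.9684*y^3 - 6.6248*y^2 + 0.2038*y + 4.1464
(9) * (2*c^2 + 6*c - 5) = 18*c^2 + 54*c - 45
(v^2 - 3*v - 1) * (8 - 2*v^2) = -2*v^4 + 6*v^3 + 10*v^2 - 24*v - 8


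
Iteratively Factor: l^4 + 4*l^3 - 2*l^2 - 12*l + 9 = (l + 3)*(l^3 + l^2 - 5*l + 3) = (l - 1)*(l + 3)*(l^2 + 2*l - 3) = (l - 1)^2*(l + 3)*(l + 3)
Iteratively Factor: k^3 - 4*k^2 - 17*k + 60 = (k + 4)*(k^2 - 8*k + 15) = (k - 3)*(k + 4)*(k - 5)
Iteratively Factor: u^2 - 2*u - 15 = (u + 3)*(u - 5)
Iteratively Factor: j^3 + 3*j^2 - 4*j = (j)*(j^2 + 3*j - 4) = j*(j + 4)*(j - 1)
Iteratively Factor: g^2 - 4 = (g + 2)*(g - 2)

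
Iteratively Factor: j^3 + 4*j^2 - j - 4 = (j + 1)*(j^2 + 3*j - 4) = (j - 1)*(j + 1)*(j + 4)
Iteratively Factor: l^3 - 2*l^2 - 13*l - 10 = (l + 1)*(l^2 - 3*l - 10) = (l + 1)*(l + 2)*(l - 5)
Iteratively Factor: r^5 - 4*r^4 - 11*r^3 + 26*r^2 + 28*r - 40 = (r + 2)*(r^4 - 6*r^3 + r^2 + 24*r - 20) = (r - 2)*(r + 2)*(r^3 - 4*r^2 - 7*r + 10) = (r - 2)*(r + 2)^2*(r^2 - 6*r + 5) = (r - 5)*(r - 2)*(r + 2)^2*(r - 1)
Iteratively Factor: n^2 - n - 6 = (n + 2)*(n - 3)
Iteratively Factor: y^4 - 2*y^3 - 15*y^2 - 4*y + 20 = (y - 1)*(y^3 - y^2 - 16*y - 20) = (y - 1)*(y + 2)*(y^2 - 3*y - 10) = (y - 5)*(y - 1)*(y + 2)*(y + 2)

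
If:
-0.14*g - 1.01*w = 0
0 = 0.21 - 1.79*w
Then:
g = -0.85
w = 0.12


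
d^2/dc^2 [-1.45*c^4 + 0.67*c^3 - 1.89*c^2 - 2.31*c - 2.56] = -17.4*c^2 + 4.02*c - 3.78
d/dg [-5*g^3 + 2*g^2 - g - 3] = -15*g^2 + 4*g - 1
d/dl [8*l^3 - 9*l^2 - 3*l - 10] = 24*l^2 - 18*l - 3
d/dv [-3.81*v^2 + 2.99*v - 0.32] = 2.99 - 7.62*v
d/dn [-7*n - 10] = -7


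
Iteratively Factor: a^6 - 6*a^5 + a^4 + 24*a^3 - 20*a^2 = (a - 2)*(a^5 - 4*a^4 - 7*a^3 + 10*a^2) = (a - 5)*(a - 2)*(a^4 + a^3 - 2*a^2) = a*(a - 5)*(a - 2)*(a^3 + a^2 - 2*a) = a*(a - 5)*(a - 2)*(a + 2)*(a^2 - a) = a^2*(a - 5)*(a - 2)*(a + 2)*(a - 1)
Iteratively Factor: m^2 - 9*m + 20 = (m - 5)*(m - 4)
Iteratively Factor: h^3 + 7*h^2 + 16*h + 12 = (h + 3)*(h^2 + 4*h + 4) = (h + 2)*(h + 3)*(h + 2)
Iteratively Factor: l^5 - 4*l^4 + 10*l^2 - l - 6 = (l - 3)*(l^4 - l^3 - 3*l^2 + l + 2) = (l - 3)*(l + 1)*(l^3 - 2*l^2 - l + 2) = (l - 3)*(l - 1)*(l + 1)*(l^2 - l - 2) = (l - 3)*(l - 2)*(l - 1)*(l + 1)*(l + 1)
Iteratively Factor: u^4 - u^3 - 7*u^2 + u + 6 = (u - 1)*(u^3 - 7*u - 6) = (u - 3)*(u - 1)*(u^2 + 3*u + 2) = (u - 3)*(u - 1)*(u + 2)*(u + 1)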